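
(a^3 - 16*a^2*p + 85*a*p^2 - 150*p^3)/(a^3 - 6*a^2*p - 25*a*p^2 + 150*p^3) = (a - 5*p)/(a + 5*p)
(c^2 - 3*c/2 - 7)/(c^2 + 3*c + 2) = (c - 7/2)/(c + 1)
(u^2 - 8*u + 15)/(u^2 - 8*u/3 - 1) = 3*(u - 5)/(3*u + 1)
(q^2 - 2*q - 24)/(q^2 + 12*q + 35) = (q^2 - 2*q - 24)/(q^2 + 12*q + 35)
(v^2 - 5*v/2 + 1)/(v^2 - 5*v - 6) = (-v^2 + 5*v/2 - 1)/(-v^2 + 5*v + 6)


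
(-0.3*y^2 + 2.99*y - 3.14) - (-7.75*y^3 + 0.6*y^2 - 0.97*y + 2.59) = 7.75*y^3 - 0.9*y^2 + 3.96*y - 5.73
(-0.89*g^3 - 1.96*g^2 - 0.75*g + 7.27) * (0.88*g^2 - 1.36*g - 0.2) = -0.7832*g^5 - 0.5144*g^4 + 2.1836*g^3 + 7.8096*g^2 - 9.7372*g - 1.454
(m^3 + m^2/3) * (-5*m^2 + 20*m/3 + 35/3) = -5*m^5 + 5*m^4 + 125*m^3/9 + 35*m^2/9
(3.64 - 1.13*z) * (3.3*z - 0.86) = -3.729*z^2 + 12.9838*z - 3.1304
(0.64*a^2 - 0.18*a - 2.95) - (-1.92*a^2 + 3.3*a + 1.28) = 2.56*a^2 - 3.48*a - 4.23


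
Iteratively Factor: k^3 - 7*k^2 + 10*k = (k - 2)*(k^2 - 5*k) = (k - 5)*(k - 2)*(k)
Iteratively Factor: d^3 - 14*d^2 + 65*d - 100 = (d - 5)*(d^2 - 9*d + 20) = (d - 5)^2*(d - 4)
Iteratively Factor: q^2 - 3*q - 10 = (q + 2)*(q - 5)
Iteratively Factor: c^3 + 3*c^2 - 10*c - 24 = (c - 3)*(c^2 + 6*c + 8) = (c - 3)*(c + 2)*(c + 4)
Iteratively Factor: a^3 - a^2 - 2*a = (a + 1)*(a^2 - 2*a) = a*(a + 1)*(a - 2)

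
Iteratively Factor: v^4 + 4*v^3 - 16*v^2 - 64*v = (v + 4)*(v^3 - 16*v) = (v - 4)*(v + 4)*(v^2 + 4*v) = v*(v - 4)*(v + 4)*(v + 4)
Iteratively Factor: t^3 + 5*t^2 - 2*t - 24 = (t + 4)*(t^2 + t - 6) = (t + 3)*(t + 4)*(t - 2)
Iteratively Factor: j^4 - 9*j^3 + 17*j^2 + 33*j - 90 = (j + 2)*(j^3 - 11*j^2 + 39*j - 45) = (j - 3)*(j + 2)*(j^2 - 8*j + 15) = (j - 5)*(j - 3)*(j + 2)*(j - 3)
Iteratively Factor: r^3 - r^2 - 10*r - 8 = (r - 4)*(r^2 + 3*r + 2) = (r - 4)*(r + 1)*(r + 2)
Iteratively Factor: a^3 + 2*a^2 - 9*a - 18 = (a + 2)*(a^2 - 9) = (a - 3)*(a + 2)*(a + 3)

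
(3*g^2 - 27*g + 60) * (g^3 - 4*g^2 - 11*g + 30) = 3*g^5 - 39*g^4 + 135*g^3 + 147*g^2 - 1470*g + 1800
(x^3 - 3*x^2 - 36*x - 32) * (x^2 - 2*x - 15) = x^5 - 5*x^4 - 45*x^3 + 85*x^2 + 604*x + 480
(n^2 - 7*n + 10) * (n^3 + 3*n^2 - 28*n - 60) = n^5 - 4*n^4 - 39*n^3 + 166*n^2 + 140*n - 600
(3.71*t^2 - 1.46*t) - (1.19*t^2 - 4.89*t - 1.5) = 2.52*t^2 + 3.43*t + 1.5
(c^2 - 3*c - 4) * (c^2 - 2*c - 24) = c^4 - 5*c^3 - 22*c^2 + 80*c + 96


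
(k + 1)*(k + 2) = k^2 + 3*k + 2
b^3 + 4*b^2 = b^2*(b + 4)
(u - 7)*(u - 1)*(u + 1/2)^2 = u^4 - 7*u^3 - 3*u^2/4 + 5*u + 7/4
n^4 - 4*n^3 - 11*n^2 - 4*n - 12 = (n - 6)*(n + 2)*(n - I)*(n + I)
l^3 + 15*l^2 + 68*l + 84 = (l + 2)*(l + 6)*(l + 7)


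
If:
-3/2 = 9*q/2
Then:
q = -1/3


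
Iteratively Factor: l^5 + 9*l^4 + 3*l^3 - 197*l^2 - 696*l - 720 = (l + 4)*(l^4 + 5*l^3 - 17*l^2 - 129*l - 180) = (l + 4)^2*(l^3 + l^2 - 21*l - 45) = (l - 5)*(l + 4)^2*(l^2 + 6*l + 9) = (l - 5)*(l + 3)*(l + 4)^2*(l + 3)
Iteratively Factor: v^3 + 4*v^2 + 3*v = (v)*(v^2 + 4*v + 3) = v*(v + 3)*(v + 1)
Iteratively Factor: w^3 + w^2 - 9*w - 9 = (w - 3)*(w^2 + 4*w + 3) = (w - 3)*(w + 1)*(w + 3)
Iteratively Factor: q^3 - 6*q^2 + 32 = (q + 2)*(q^2 - 8*q + 16) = (q - 4)*(q + 2)*(q - 4)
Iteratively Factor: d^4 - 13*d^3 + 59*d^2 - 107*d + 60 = (d - 4)*(d^3 - 9*d^2 + 23*d - 15) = (d - 4)*(d - 1)*(d^2 - 8*d + 15) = (d - 4)*(d - 3)*(d - 1)*(d - 5)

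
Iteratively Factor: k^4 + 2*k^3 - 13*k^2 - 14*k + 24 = (k - 1)*(k^3 + 3*k^2 - 10*k - 24) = (k - 1)*(k + 2)*(k^2 + k - 12) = (k - 3)*(k - 1)*(k + 2)*(k + 4)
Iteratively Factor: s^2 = (s)*(s)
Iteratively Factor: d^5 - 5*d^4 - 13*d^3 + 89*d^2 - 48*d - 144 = (d - 3)*(d^4 - 2*d^3 - 19*d^2 + 32*d + 48) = (d - 3)*(d + 4)*(d^3 - 6*d^2 + 5*d + 12) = (d - 4)*(d - 3)*(d + 4)*(d^2 - 2*d - 3) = (d - 4)*(d - 3)*(d + 1)*(d + 4)*(d - 3)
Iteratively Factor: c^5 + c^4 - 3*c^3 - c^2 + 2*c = (c + 2)*(c^4 - c^3 - c^2 + c) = (c + 1)*(c + 2)*(c^3 - 2*c^2 + c) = (c - 1)*(c + 1)*(c + 2)*(c^2 - c) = c*(c - 1)*(c + 1)*(c + 2)*(c - 1)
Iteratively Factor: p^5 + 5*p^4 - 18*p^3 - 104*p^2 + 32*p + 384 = (p + 3)*(p^4 + 2*p^3 - 24*p^2 - 32*p + 128) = (p - 2)*(p + 3)*(p^3 + 4*p^2 - 16*p - 64) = (p - 2)*(p + 3)*(p + 4)*(p^2 - 16) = (p - 2)*(p + 3)*(p + 4)^2*(p - 4)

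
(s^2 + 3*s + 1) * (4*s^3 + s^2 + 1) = 4*s^5 + 13*s^4 + 7*s^3 + 2*s^2 + 3*s + 1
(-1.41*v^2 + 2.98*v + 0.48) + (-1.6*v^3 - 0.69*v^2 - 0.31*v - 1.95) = -1.6*v^3 - 2.1*v^2 + 2.67*v - 1.47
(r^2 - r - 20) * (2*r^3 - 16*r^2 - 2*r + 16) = 2*r^5 - 18*r^4 - 26*r^3 + 338*r^2 + 24*r - 320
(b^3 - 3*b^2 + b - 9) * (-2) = -2*b^3 + 6*b^2 - 2*b + 18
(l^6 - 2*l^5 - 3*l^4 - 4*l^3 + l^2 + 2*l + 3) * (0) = 0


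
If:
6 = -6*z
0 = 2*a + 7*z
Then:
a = 7/2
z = -1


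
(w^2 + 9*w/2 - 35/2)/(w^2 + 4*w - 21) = (w - 5/2)/(w - 3)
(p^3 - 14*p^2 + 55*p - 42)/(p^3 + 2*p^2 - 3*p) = (p^2 - 13*p + 42)/(p*(p + 3))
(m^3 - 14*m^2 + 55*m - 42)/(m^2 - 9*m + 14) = (m^2 - 7*m + 6)/(m - 2)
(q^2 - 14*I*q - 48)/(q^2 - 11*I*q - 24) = (q - 6*I)/(q - 3*I)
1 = 1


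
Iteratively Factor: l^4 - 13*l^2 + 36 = (l + 2)*(l^3 - 2*l^2 - 9*l + 18) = (l - 2)*(l + 2)*(l^2 - 9) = (l - 2)*(l + 2)*(l + 3)*(l - 3)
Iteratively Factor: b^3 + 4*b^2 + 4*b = (b)*(b^2 + 4*b + 4) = b*(b + 2)*(b + 2)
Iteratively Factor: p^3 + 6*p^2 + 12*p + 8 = (p + 2)*(p^2 + 4*p + 4) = (p + 2)^2*(p + 2)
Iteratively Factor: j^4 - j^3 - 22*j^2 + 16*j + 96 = (j + 2)*(j^3 - 3*j^2 - 16*j + 48) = (j - 3)*(j + 2)*(j^2 - 16) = (j - 3)*(j + 2)*(j + 4)*(j - 4)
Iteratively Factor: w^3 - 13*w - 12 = (w + 1)*(w^2 - w - 12) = (w + 1)*(w + 3)*(w - 4)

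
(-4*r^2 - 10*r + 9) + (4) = -4*r^2 - 10*r + 13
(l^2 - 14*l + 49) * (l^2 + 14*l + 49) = l^4 - 98*l^2 + 2401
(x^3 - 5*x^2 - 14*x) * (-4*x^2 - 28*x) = -4*x^5 - 8*x^4 + 196*x^3 + 392*x^2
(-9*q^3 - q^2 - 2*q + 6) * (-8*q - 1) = 72*q^4 + 17*q^3 + 17*q^2 - 46*q - 6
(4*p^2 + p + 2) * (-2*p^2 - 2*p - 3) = -8*p^4 - 10*p^3 - 18*p^2 - 7*p - 6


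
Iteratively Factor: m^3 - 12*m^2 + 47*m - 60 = (m - 3)*(m^2 - 9*m + 20) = (m - 4)*(m - 3)*(m - 5)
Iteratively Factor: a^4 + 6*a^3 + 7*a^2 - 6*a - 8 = (a - 1)*(a^3 + 7*a^2 + 14*a + 8) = (a - 1)*(a + 4)*(a^2 + 3*a + 2) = (a - 1)*(a + 1)*(a + 4)*(a + 2)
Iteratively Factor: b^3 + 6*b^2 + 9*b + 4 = (b + 4)*(b^2 + 2*b + 1) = (b + 1)*(b + 4)*(b + 1)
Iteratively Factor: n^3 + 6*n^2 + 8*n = (n + 4)*(n^2 + 2*n) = (n + 2)*(n + 4)*(n)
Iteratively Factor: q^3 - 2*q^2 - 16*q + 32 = (q - 2)*(q^2 - 16) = (q - 2)*(q + 4)*(q - 4)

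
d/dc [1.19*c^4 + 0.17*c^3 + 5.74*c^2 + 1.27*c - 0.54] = 4.76*c^3 + 0.51*c^2 + 11.48*c + 1.27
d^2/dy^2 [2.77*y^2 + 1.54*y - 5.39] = 5.54000000000000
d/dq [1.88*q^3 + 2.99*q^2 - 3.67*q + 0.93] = 5.64*q^2 + 5.98*q - 3.67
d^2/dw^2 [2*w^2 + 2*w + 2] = 4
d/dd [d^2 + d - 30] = 2*d + 1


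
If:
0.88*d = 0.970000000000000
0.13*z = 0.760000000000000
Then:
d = 1.10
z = 5.85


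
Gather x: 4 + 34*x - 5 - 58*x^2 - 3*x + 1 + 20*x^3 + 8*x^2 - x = 20*x^3 - 50*x^2 + 30*x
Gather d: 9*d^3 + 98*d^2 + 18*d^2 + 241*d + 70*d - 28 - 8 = 9*d^3 + 116*d^2 + 311*d - 36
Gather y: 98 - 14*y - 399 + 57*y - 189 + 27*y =70*y - 490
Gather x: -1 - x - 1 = -x - 2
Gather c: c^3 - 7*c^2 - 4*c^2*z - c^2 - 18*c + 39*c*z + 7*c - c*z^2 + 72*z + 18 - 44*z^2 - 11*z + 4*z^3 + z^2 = c^3 + c^2*(-4*z - 8) + c*(-z^2 + 39*z - 11) + 4*z^3 - 43*z^2 + 61*z + 18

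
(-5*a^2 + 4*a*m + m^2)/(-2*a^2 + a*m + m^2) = (5*a + m)/(2*a + m)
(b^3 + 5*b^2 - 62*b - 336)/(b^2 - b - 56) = b + 6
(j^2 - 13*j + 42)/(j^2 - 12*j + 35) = (j - 6)/(j - 5)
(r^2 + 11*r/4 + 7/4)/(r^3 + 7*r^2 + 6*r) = (r + 7/4)/(r*(r + 6))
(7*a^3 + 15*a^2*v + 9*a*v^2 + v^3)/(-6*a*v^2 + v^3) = (7*a^3 + 15*a^2*v + 9*a*v^2 + v^3)/(v^2*(-6*a + v))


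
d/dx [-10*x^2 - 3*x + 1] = -20*x - 3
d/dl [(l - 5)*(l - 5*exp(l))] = l - (l - 5)*(5*exp(l) - 1) - 5*exp(l)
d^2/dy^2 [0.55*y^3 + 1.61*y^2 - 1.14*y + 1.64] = 3.3*y + 3.22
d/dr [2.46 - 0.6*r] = -0.600000000000000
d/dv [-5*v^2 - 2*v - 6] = -10*v - 2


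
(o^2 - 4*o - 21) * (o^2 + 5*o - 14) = o^4 + o^3 - 55*o^2 - 49*o + 294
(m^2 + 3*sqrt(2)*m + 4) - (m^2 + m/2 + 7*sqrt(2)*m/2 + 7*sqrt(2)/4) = -sqrt(2)*m/2 - m/2 - 7*sqrt(2)/4 + 4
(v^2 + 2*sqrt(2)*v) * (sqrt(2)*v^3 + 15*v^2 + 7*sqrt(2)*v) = sqrt(2)*v^5 + 19*v^4 + 37*sqrt(2)*v^3 + 28*v^2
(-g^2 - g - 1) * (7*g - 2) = -7*g^3 - 5*g^2 - 5*g + 2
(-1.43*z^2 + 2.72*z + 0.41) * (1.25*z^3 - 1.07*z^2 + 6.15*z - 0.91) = -1.7875*z^5 + 4.9301*z^4 - 11.1924*z^3 + 17.5906*z^2 + 0.0463*z - 0.3731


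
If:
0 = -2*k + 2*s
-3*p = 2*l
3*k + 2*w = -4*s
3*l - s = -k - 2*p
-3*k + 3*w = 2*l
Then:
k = 0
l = 0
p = 0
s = 0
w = 0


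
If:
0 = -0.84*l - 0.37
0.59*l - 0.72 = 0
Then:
No Solution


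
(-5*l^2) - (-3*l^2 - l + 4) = -2*l^2 + l - 4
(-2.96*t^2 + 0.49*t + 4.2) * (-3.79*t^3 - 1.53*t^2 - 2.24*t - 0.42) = 11.2184*t^5 + 2.6717*t^4 - 10.0373*t^3 - 6.2804*t^2 - 9.6138*t - 1.764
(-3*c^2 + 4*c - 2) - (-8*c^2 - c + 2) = 5*c^2 + 5*c - 4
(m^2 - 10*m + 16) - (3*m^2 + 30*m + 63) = -2*m^2 - 40*m - 47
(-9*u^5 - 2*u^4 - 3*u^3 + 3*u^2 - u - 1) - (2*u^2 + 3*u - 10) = -9*u^5 - 2*u^4 - 3*u^3 + u^2 - 4*u + 9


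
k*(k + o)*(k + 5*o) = k^3 + 6*k^2*o + 5*k*o^2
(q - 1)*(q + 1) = q^2 - 1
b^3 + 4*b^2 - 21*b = b*(b - 3)*(b + 7)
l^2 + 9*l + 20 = (l + 4)*(l + 5)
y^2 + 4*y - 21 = (y - 3)*(y + 7)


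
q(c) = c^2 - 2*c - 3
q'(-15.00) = -32.00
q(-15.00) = 252.00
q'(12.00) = 22.00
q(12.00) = 117.00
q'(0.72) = -0.56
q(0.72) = -3.92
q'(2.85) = 3.70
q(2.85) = -0.58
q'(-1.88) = -5.76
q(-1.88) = 4.29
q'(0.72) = -0.56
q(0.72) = -3.92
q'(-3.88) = -9.76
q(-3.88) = 19.81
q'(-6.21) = -14.42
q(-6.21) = 47.98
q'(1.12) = 0.24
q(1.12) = -3.99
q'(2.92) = 3.84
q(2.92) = -0.31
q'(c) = 2*c - 2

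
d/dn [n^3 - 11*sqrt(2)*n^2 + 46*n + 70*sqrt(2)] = 3*n^2 - 22*sqrt(2)*n + 46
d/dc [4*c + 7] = 4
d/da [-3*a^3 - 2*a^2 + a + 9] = -9*a^2 - 4*a + 1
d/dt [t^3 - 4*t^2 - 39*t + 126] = 3*t^2 - 8*t - 39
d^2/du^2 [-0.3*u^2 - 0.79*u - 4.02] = -0.600000000000000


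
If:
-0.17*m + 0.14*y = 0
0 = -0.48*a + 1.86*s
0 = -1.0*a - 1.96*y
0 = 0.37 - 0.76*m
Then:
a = -1.16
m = 0.49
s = -0.30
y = 0.59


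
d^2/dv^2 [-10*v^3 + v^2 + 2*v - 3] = 2 - 60*v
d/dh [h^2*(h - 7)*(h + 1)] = 2*h*(2*h^2 - 9*h - 7)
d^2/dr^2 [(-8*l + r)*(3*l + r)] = 2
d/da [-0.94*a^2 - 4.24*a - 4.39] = -1.88*a - 4.24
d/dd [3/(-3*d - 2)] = 9/(3*d + 2)^2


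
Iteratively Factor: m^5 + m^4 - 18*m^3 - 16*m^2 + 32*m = (m)*(m^4 + m^3 - 18*m^2 - 16*m + 32) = m*(m + 4)*(m^3 - 3*m^2 - 6*m + 8) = m*(m - 4)*(m + 4)*(m^2 + m - 2) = m*(m - 4)*(m - 1)*(m + 4)*(m + 2)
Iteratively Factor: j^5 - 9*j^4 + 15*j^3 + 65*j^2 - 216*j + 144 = (j - 1)*(j^4 - 8*j^3 + 7*j^2 + 72*j - 144) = (j - 4)*(j - 1)*(j^3 - 4*j^2 - 9*j + 36) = (j - 4)*(j - 1)*(j + 3)*(j^2 - 7*j + 12) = (j - 4)^2*(j - 1)*(j + 3)*(j - 3)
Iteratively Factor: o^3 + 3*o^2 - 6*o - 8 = (o - 2)*(o^2 + 5*o + 4) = (o - 2)*(o + 1)*(o + 4)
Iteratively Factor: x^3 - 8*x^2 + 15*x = (x)*(x^2 - 8*x + 15) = x*(x - 5)*(x - 3)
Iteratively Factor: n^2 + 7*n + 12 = (n + 3)*(n + 4)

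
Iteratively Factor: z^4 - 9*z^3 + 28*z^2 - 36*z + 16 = (z - 1)*(z^3 - 8*z^2 + 20*z - 16) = (z - 4)*(z - 1)*(z^2 - 4*z + 4) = (z - 4)*(z - 2)*(z - 1)*(z - 2)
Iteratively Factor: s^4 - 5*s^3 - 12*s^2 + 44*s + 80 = (s - 4)*(s^3 - s^2 - 16*s - 20) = (s - 4)*(s + 2)*(s^2 - 3*s - 10) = (s - 4)*(s + 2)^2*(s - 5)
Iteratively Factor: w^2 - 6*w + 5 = (w - 1)*(w - 5)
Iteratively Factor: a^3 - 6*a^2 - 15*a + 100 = (a - 5)*(a^2 - a - 20) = (a - 5)*(a + 4)*(a - 5)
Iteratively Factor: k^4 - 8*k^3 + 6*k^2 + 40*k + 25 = (k - 5)*(k^3 - 3*k^2 - 9*k - 5) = (k - 5)*(k + 1)*(k^2 - 4*k - 5) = (k - 5)^2*(k + 1)*(k + 1)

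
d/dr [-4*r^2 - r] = -8*r - 1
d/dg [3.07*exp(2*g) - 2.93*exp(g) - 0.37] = (6.14*exp(g) - 2.93)*exp(g)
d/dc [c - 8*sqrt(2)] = 1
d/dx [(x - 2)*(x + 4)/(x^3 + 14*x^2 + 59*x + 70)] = (-x^4 - 4*x^3 + 55*x^2 + 364*x + 612)/(x^6 + 28*x^5 + 314*x^4 + 1792*x^3 + 5441*x^2 + 8260*x + 4900)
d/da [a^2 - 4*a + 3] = 2*a - 4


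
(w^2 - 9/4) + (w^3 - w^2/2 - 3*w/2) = w^3 + w^2/2 - 3*w/2 - 9/4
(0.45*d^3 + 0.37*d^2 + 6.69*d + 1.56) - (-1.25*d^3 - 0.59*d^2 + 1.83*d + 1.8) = 1.7*d^3 + 0.96*d^2 + 4.86*d - 0.24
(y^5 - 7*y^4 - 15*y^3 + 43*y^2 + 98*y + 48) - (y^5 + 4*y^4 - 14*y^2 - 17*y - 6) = -11*y^4 - 15*y^3 + 57*y^2 + 115*y + 54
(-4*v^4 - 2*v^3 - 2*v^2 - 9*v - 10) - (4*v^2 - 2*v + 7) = -4*v^4 - 2*v^3 - 6*v^2 - 7*v - 17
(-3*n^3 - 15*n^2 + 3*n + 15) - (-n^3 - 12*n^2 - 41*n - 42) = -2*n^3 - 3*n^2 + 44*n + 57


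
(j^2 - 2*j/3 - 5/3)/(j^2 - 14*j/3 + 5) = (j + 1)/(j - 3)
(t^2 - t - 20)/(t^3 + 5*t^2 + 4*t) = (t - 5)/(t*(t + 1))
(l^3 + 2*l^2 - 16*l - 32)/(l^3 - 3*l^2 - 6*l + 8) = (l + 4)/(l - 1)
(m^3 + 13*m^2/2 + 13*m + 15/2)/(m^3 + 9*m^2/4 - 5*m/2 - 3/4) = 2*(2*m^2 + 7*m + 5)/(4*m^2 - 3*m - 1)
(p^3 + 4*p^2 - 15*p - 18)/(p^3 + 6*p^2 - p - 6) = (p - 3)/(p - 1)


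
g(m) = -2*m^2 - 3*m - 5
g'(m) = -4*m - 3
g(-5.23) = -44.02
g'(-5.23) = 17.92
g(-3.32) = -17.08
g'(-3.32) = 10.28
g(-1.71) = -5.72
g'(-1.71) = 3.84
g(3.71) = -43.66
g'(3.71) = -17.84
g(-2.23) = -8.26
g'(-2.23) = 5.92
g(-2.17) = -7.91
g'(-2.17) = 5.68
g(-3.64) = -20.58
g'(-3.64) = 11.56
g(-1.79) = -6.04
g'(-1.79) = 4.16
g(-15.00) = -410.00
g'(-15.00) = 57.00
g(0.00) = -5.00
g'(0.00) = -3.00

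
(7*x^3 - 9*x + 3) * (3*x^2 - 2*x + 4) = 21*x^5 - 14*x^4 + x^3 + 27*x^2 - 42*x + 12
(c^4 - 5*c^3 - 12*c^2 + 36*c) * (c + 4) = c^5 - c^4 - 32*c^3 - 12*c^2 + 144*c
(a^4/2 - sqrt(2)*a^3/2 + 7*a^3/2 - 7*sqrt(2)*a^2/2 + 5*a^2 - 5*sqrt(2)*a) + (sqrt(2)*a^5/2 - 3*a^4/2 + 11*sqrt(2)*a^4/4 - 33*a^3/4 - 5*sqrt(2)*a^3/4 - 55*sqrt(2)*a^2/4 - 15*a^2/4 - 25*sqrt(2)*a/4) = sqrt(2)*a^5/2 - a^4 + 11*sqrt(2)*a^4/4 - 19*a^3/4 - 7*sqrt(2)*a^3/4 - 69*sqrt(2)*a^2/4 + 5*a^2/4 - 45*sqrt(2)*a/4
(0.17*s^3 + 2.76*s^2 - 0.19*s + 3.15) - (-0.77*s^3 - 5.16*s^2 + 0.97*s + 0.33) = 0.94*s^3 + 7.92*s^2 - 1.16*s + 2.82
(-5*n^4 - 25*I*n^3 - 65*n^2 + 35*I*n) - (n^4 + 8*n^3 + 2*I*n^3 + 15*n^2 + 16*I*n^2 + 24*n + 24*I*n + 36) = -6*n^4 - 8*n^3 - 27*I*n^3 - 80*n^2 - 16*I*n^2 - 24*n + 11*I*n - 36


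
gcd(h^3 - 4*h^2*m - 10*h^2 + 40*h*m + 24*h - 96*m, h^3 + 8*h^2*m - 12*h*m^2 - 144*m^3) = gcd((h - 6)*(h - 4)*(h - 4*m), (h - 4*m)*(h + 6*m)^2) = h - 4*m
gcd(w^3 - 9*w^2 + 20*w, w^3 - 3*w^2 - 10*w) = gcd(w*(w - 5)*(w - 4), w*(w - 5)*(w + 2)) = w^2 - 5*w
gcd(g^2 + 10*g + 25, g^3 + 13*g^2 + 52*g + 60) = g + 5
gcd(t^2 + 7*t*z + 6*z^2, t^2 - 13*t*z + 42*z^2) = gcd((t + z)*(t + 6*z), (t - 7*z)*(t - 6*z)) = 1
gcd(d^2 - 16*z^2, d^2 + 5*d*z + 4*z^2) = d + 4*z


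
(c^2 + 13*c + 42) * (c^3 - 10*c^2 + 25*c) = c^5 + 3*c^4 - 63*c^3 - 95*c^2 + 1050*c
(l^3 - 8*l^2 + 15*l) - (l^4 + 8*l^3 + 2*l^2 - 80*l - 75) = -l^4 - 7*l^3 - 10*l^2 + 95*l + 75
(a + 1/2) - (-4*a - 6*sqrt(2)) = 5*a + 1/2 + 6*sqrt(2)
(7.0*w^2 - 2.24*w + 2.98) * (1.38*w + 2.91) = 9.66*w^3 + 17.2788*w^2 - 2.406*w + 8.6718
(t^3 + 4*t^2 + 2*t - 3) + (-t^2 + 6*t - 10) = t^3 + 3*t^2 + 8*t - 13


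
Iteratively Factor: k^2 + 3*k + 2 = (k + 1)*(k + 2)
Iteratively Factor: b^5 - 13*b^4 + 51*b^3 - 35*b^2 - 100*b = (b + 1)*(b^4 - 14*b^3 + 65*b^2 - 100*b) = (b - 5)*(b + 1)*(b^3 - 9*b^2 + 20*b) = (b - 5)*(b - 4)*(b + 1)*(b^2 - 5*b) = (b - 5)^2*(b - 4)*(b + 1)*(b)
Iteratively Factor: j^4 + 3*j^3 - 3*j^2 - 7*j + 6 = (j + 3)*(j^3 - 3*j + 2) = (j + 2)*(j + 3)*(j^2 - 2*j + 1) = (j - 1)*(j + 2)*(j + 3)*(j - 1)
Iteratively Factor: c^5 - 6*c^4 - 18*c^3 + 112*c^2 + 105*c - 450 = (c - 5)*(c^4 - c^3 - 23*c^2 - 3*c + 90) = (c - 5)*(c + 3)*(c^3 - 4*c^2 - 11*c + 30) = (c - 5)*(c + 3)^2*(c^2 - 7*c + 10) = (c - 5)^2*(c + 3)^2*(c - 2)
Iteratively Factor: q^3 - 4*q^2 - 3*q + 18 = (q - 3)*(q^2 - q - 6) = (q - 3)*(q + 2)*(q - 3)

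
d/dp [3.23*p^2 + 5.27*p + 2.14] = 6.46*p + 5.27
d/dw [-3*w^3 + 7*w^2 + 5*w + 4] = -9*w^2 + 14*w + 5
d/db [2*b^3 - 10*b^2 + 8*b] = 6*b^2 - 20*b + 8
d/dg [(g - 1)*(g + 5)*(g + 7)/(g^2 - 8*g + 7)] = (g^2 - 14*g - 119)/(g^2 - 14*g + 49)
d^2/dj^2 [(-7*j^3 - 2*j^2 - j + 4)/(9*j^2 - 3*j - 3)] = 2*(-43*j^3 + 69*j^2 - 66*j + 15)/(3*(27*j^6 - 27*j^5 - 18*j^4 + 17*j^3 + 6*j^2 - 3*j - 1))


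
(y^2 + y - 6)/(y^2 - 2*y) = (y + 3)/y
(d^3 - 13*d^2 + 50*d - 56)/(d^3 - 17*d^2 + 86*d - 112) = (d - 4)/(d - 8)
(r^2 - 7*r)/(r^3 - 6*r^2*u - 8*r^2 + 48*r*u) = (r - 7)/(r^2 - 6*r*u - 8*r + 48*u)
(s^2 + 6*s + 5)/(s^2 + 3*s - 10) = (s + 1)/(s - 2)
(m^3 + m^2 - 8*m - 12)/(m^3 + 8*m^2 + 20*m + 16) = (m - 3)/(m + 4)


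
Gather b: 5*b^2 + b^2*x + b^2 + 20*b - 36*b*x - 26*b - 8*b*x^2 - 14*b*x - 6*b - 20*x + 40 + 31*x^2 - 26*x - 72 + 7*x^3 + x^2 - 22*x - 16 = b^2*(x + 6) + b*(-8*x^2 - 50*x - 12) + 7*x^3 + 32*x^2 - 68*x - 48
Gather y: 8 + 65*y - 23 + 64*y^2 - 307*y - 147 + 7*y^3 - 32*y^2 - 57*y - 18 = 7*y^3 + 32*y^2 - 299*y - 180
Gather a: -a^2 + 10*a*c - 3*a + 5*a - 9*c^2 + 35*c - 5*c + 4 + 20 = -a^2 + a*(10*c + 2) - 9*c^2 + 30*c + 24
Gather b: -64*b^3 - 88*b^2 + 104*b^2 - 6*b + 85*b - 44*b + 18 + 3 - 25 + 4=-64*b^3 + 16*b^2 + 35*b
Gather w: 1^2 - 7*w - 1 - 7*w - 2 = -14*w - 2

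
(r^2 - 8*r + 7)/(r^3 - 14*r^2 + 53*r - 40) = (r - 7)/(r^2 - 13*r + 40)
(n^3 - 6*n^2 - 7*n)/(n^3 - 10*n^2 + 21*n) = (n + 1)/(n - 3)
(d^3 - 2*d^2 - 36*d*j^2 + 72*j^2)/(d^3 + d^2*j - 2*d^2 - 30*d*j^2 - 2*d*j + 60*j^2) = (d - 6*j)/(d - 5*j)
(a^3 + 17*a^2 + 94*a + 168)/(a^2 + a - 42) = (a^2 + 10*a + 24)/(a - 6)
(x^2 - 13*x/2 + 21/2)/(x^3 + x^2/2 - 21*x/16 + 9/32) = 16*(2*x^2 - 13*x + 21)/(32*x^3 + 16*x^2 - 42*x + 9)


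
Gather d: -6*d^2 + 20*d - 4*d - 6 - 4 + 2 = -6*d^2 + 16*d - 8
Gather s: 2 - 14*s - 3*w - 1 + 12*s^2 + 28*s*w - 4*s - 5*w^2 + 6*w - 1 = 12*s^2 + s*(28*w - 18) - 5*w^2 + 3*w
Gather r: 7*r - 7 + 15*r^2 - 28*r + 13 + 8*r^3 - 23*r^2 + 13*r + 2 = 8*r^3 - 8*r^2 - 8*r + 8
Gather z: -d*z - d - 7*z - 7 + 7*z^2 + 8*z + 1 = -d + 7*z^2 + z*(1 - d) - 6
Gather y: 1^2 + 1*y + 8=y + 9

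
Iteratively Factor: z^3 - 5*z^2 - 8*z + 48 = (z + 3)*(z^2 - 8*z + 16) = (z - 4)*(z + 3)*(z - 4)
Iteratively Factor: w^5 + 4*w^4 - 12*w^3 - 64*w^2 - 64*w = (w)*(w^4 + 4*w^3 - 12*w^2 - 64*w - 64) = w*(w + 2)*(w^3 + 2*w^2 - 16*w - 32) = w*(w - 4)*(w + 2)*(w^2 + 6*w + 8) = w*(w - 4)*(w + 2)*(w + 4)*(w + 2)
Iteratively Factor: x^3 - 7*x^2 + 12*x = (x - 4)*(x^2 - 3*x) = x*(x - 4)*(x - 3)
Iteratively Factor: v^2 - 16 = (v - 4)*(v + 4)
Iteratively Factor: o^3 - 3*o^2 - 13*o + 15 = (o + 3)*(o^2 - 6*o + 5) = (o - 1)*(o + 3)*(o - 5)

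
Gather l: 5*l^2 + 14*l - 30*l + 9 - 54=5*l^2 - 16*l - 45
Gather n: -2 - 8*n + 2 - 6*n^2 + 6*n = -6*n^2 - 2*n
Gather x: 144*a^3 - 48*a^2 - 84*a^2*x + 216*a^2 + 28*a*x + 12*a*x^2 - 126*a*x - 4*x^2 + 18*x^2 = 144*a^3 + 168*a^2 + x^2*(12*a + 14) + x*(-84*a^2 - 98*a)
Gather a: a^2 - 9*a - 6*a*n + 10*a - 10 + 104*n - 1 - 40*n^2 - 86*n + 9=a^2 + a*(1 - 6*n) - 40*n^2 + 18*n - 2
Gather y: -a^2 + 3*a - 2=-a^2 + 3*a - 2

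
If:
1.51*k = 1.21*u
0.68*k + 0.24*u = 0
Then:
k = 0.00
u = 0.00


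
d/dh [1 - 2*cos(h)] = 2*sin(h)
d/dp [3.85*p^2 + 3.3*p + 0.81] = 7.7*p + 3.3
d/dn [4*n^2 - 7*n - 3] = 8*n - 7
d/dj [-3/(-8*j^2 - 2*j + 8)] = 3*(-8*j - 1)/(2*(4*j^2 + j - 4)^2)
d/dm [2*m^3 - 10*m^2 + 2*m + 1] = 6*m^2 - 20*m + 2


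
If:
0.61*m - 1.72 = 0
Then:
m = 2.82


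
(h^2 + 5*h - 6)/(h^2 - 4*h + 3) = (h + 6)/(h - 3)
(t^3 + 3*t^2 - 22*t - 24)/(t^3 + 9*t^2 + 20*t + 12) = (t - 4)/(t + 2)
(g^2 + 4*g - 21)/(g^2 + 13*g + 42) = (g - 3)/(g + 6)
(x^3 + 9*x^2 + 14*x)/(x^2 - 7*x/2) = 2*(x^2 + 9*x + 14)/(2*x - 7)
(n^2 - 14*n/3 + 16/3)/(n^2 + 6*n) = (3*n^2 - 14*n + 16)/(3*n*(n + 6))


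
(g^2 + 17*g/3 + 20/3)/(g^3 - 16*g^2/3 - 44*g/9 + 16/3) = 3*(3*g^2 + 17*g + 20)/(9*g^3 - 48*g^2 - 44*g + 48)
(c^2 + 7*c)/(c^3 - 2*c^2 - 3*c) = (c + 7)/(c^2 - 2*c - 3)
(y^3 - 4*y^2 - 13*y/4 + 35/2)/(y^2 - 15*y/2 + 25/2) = (y^2 - 3*y/2 - 7)/(y - 5)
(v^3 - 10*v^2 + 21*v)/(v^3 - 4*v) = (v^2 - 10*v + 21)/(v^2 - 4)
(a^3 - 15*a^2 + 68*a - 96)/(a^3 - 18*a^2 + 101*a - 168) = (a - 4)/(a - 7)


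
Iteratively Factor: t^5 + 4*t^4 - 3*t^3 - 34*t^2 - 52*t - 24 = (t + 1)*(t^4 + 3*t^3 - 6*t^2 - 28*t - 24) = (t + 1)*(t + 2)*(t^3 + t^2 - 8*t - 12) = (t - 3)*(t + 1)*(t + 2)*(t^2 + 4*t + 4) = (t - 3)*(t + 1)*(t + 2)^2*(t + 2)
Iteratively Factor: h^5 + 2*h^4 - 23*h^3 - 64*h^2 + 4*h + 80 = (h + 4)*(h^4 - 2*h^3 - 15*h^2 - 4*h + 20) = (h + 2)*(h + 4)*(h^3 - 4*h^2 - 7*h + 10) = (h + 2)^2*(h + 4)*(h^2 - 6*h + 5) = (h - 5)*(h + 2)^2*(h + 4)*(h - 1)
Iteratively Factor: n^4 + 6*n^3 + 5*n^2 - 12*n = (n - 1)*(n^3 + 7*n^2 + 12*n) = (n - 1)*(n + 3)*(n^2 + 4*n) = (n - 1)*(n + 3)*(n + 4)*(n)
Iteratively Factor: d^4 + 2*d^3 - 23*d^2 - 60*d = (d)*(d^3 + 2*d^2 - 23*d - 60) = d*(d + 3)*(d^2 - d - 20) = d*(d + 3)*(d + 4)*(d - 5)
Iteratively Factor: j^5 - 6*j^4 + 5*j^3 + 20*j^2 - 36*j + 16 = (j - 4)*(j^4 - 2*j^3 - 3*j^2 + 8*j - 4) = (j - 4)*(j - 1)*(j^3 - j^2 - 4*j + 4) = (j - 4)*(j - 1)^2*(j^2 - 4) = (j - 4)*(j - 1)^2*(j + 2)*(j - 2)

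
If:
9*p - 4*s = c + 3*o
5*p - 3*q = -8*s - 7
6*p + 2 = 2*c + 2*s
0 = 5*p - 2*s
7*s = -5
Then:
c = 6/7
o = -4/21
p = -2/7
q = -1/21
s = -5/7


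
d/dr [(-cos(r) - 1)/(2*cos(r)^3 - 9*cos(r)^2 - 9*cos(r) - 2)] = (-4*cos(r)^3 + 3*cos(r)^2 + 18*cos(r) + 7)*sin(r)/((2*cos(r) + 1)^2*(sin(r)^2 + 5*cos(r) + 1)^2)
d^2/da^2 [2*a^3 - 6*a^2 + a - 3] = 12*a - 12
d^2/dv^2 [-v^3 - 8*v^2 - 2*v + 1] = -6*v - 16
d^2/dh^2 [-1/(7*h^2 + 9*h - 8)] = 2*(49*h^2 + 63*h - (14*h + 9)^2 - 56)/(7*h^2 + 9*h - 8)^3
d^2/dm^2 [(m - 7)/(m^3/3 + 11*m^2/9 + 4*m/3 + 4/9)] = 18*((m - 7)*(9*m^2 + 22*m + 12)^2 - (9*m^2 + 22*m + (m - 7)*(9*m + 11) + 12)*(3*m^3 + 11*m^2 + 12*m + 4))/(3*m^3 + 11*m^2 + 12*m + 4)^3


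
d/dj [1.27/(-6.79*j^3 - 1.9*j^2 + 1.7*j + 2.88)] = (25.8699*j^2 + 4.826*j - 2.159)/(6.79*j^3 + 1.9*j^2 - 1.7*j - 2.88)^2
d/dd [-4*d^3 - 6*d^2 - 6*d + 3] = -12*d^2 - 12*d - 6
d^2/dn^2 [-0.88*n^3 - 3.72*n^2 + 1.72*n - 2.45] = -5.28*n - 7.44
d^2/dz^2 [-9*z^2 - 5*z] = -18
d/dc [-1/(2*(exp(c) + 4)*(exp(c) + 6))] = (exp(c) + 5)*exp(c)/((exp(c) + 4)^2*(exp(c) + 6)^2)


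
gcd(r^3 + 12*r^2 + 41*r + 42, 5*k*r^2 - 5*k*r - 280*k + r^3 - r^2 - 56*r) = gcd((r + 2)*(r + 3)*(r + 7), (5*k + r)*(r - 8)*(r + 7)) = r + 7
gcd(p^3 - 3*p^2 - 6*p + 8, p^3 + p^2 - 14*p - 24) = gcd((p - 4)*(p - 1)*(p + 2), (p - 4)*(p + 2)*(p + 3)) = p^2 - 2*p - 8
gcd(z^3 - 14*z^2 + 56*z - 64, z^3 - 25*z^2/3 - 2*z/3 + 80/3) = z^2 - 10*z + 16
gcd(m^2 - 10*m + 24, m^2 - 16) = m - 4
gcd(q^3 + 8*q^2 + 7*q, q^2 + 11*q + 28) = q + 7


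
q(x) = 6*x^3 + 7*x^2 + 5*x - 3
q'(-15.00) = 3845.00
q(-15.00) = -18753.00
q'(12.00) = 2765.00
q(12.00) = 11433.00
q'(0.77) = 26.45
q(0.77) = 7.74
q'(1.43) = 61.83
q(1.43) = 36.01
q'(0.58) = 19.18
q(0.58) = 3.43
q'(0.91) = 32.65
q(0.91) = 11.87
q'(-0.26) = 2.58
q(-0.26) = -3.93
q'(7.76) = 1197.56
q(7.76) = 3261.05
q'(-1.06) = 10.38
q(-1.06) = -7.58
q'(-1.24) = 15.32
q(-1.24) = -9.88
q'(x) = 18*x^2 + 14*x + 5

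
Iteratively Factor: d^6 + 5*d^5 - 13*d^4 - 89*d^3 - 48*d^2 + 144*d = (d - 1)*(d^5 + 6*d^4 - 7*d^3 - 96*d^2 - 144*d) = d*(d - 1)*(d^4 + 6*d^3 - 7*d^2 - 96*d - 144) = d*(d - 1)*(d + 3)*(d^3 + 3*d^2 - 16*d - 48) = d*(d - 1)*(d + 3)*(d + 4)*(d^2 - d - 12) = d*(d - 1)*(d + 3)^2*(d + 4)*(d - 4)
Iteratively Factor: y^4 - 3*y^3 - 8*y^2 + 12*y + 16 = (y + 2)*(y^3 - 5*y^2 + 2*y + 8) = (y - 4)*(y + 2)*(y^2 - y - 2) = (y - 4)*(y + 1)*(y + 2)*(y - 2)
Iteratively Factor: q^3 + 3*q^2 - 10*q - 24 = (q + 2)*(q^2 + q - 12) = (q + 2)*(q + 4)*(q - 3)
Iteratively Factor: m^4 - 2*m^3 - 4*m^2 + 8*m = (m + 2)*(m^3 - 4*m^2 + 4*m) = (m - 2)*(m + 2)*(m^2 - 2*m) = (m - 2)^2*(m + 2)*(m)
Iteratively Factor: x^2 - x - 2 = (x + 1)*(x - 2)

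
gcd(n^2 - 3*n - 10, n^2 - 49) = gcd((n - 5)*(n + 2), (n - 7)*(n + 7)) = 1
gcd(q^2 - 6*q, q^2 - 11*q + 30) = q - 6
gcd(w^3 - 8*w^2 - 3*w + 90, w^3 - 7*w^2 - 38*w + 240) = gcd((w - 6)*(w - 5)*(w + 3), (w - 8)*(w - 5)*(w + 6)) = w - 5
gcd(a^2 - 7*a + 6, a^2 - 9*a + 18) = a - 6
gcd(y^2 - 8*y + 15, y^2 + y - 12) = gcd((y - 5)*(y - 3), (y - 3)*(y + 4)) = y - 3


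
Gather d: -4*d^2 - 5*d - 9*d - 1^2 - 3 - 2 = -4*d^2 - 14*d - 6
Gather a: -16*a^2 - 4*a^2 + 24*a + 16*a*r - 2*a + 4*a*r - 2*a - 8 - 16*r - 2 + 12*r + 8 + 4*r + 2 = -20*a^2 + a*(20*r + 20)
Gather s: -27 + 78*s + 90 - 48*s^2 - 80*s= -48*s^2 - 2*s + 63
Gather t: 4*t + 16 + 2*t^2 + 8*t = 2*t^2 + 12*t + 16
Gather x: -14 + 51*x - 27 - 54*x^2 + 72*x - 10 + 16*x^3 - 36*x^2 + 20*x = 16*x^3 - 90*x^2 + 143*x - 51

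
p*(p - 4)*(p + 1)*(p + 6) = p^4 + 3*p^3 - 22*p^2 - 24*p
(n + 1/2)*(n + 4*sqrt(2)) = n^2 + n/2 + 4*sqrt(2)*n + 2*sqrt(2)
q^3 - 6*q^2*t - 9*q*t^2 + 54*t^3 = (q - 6*t)*(q - 3*t)*(q + 3*t)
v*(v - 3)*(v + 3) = v^3 - 9*v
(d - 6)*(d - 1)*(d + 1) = d^3 - 6*d^2 - d + 6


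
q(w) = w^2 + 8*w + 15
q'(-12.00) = -16.00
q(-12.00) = 63.00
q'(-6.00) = -4.00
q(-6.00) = 3.00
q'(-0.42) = 7.16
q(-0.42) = 11.82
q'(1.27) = 10.54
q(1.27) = 26.77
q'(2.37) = 12.74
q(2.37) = 39.58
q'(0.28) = 8.56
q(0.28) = 17.32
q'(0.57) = 9.14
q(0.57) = 19.88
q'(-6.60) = -5.20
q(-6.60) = 5.76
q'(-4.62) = -1.24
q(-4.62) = -0.62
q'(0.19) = 8.38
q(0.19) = 16.56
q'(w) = 2*w + 8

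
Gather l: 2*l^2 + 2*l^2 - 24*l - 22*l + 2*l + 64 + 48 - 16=4*l^2 - 44*l + 96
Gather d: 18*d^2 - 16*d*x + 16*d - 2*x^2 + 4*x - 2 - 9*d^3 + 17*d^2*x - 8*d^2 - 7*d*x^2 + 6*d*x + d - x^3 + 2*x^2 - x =-9*d^3 + d^2*(17*x + 10) + d*(-7*x^2 - 10*x + 17) - x^3 + 3*x - 2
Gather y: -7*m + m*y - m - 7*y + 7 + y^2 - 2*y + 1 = -8*m + y^2 + y*(m - 9) + 8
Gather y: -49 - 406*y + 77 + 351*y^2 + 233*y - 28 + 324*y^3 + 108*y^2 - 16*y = 324*y^3 + 459*y^2 - 189*y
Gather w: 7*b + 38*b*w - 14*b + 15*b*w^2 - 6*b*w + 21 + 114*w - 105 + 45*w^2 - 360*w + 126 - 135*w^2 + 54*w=-7*b + w^2*(15*b - 90) + w*(32*b - 192) + 42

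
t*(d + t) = d*t + t^2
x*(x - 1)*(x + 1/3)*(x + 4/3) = x^4 + 2*x^3/3 - 11*x^2/9 - 4*x/9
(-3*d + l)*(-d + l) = 3*d^2 - 4*d*l + l^2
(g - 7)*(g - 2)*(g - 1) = g^3 - 10*g^2 + 23*g - 14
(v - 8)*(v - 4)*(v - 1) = v^3 - 13*v^2 + 44*v - 32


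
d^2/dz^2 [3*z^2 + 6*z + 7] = 6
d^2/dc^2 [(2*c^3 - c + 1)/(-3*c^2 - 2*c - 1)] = 2*(7*c^3 - 39*c^2 - 33*c - 3)/(27*c^6 + 54*c^5 + 63*c^4 + 44*c^3 + 21*c^2 + 6*c + 1)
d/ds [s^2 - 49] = 2*s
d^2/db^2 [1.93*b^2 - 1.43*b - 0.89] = 3.86000000000000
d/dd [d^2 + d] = 2*d + 1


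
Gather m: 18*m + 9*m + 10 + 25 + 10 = 27*m + 45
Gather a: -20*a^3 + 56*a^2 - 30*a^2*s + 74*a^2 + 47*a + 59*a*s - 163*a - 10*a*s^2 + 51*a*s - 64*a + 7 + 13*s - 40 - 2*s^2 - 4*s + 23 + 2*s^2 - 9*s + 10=-20*a^3 + a^2*(130 - 30*s) + a*(-10*s^2 + 110*s - 180)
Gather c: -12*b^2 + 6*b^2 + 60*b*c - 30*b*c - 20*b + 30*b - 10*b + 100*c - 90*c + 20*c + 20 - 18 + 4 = -6*b^2 + c*(30*b + 30) + 6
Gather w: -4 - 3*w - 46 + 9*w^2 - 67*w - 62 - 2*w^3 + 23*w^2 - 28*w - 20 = -2*w^3 + 32*w^2 - 98*w - 132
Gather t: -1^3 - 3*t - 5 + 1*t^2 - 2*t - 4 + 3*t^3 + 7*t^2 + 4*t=3*t^3 + 8*t^2 - t - 10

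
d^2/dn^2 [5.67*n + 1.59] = 0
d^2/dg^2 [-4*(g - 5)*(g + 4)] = -8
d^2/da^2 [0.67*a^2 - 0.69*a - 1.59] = 1.34000000000000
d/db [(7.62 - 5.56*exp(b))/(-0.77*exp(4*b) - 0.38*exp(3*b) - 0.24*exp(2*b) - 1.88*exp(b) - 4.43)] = (-12.8436*exp(4*b) + 19.244*exp(3*b) + 7.3524*exp(2*b) + 3.6576*exp(b) + 38.9564)*exp(b)/(0.5929*exp(8*b) + 0.5852*exp(7*b) + 0.514*exp(6*b) + 3.0776*exp(5*b) + 8.3086*exp(4*b) + 4.2692*exp(3*b) + 5.6608*exp(2*b) + 16.6568*exp(b) + 19.6249)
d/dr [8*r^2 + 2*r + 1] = 16*r + 2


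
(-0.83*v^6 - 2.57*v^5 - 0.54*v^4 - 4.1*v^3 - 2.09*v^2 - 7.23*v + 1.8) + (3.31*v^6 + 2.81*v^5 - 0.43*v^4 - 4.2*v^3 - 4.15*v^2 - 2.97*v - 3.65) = 2.48*v^6 + 0.24*v^5 - 0.97*v^4 - 8.3*v^3 - 6.24*v^2 - 10.2*v - 1.85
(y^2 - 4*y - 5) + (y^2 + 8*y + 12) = 2*y^2 + 4*y + 7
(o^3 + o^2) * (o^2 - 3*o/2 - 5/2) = o^5 - o^4/2 - 4*o^3 - 5*o^2/2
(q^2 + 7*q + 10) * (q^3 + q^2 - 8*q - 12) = q^5 + 8*q^4 + 9*q^3 - 58*q^2 - 164*q - 120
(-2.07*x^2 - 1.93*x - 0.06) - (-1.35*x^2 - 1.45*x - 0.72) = -0.72*x^2 - 0.48*x + 0.66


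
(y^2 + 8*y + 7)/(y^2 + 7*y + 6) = (y + 7)/(y + 6)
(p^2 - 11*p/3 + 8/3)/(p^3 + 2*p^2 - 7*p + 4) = (p - 8/3)/(p^2 + 3*p - 4)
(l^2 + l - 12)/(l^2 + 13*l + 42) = (l^2 + l - 12)/(l^2 + 13*l + 42)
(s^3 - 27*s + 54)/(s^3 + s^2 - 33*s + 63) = (s + 6)/(s + 7)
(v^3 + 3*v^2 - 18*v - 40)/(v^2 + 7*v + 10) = v - 4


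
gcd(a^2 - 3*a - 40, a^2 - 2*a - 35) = a + 5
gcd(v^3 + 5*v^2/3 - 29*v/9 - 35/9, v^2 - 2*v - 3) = v + 1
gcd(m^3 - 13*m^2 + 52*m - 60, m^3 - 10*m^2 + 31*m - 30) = m^2 - 7*m + 10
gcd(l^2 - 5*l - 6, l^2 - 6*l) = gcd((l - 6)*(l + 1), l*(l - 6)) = l - 6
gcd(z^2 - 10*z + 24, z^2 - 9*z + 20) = z - 4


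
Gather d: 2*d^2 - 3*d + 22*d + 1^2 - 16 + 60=2*d^2 + 19*d + 45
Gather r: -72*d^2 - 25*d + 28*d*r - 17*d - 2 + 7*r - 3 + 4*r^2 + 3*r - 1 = -72*d^2 - 42*d + 4*r^2 + r*(28*d + 10) - 6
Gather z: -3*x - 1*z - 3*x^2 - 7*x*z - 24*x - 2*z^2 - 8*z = -3*x^2 - 27*x - 2*z^2 + z*(-7*x - 9)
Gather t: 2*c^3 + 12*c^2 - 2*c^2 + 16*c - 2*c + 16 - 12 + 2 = 2*c^3 + 10*c^2 + 14*c + 6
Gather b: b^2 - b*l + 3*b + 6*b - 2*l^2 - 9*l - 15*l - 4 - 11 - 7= b^2 + b*(9 - l) - 2*l^2 - 24*l - 22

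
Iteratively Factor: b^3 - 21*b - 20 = (b - 5)*(b^2 + 5*b + 4) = (b - 5)*(b + 4)*(b + 1)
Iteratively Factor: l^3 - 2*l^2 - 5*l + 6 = (l - 3)*(l^2 + l - 2) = (l - 3)*(l + 2)*(l - 1)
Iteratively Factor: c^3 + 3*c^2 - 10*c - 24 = (c + 2)*(c^2 + c - 12) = (c - 3)*(c + 2)*(c + 4)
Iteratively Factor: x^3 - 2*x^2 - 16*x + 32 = (x - 2)*(x^2 - 16) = (x - 4)*(x - 2)*(x + 4)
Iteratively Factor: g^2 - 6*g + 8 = (g - 2)*(g - 4)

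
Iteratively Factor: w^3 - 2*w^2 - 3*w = (w)*(w^2 - 2*w - 3) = w*(w - 3)*(w + 1)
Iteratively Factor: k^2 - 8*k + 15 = (k - 5)*(k - 3)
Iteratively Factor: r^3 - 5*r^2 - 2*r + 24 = (r - 4)*(r^2 - r - 6) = (r - 4)*(r - 3)*(r + 2)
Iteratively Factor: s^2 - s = (s)*(s - 1)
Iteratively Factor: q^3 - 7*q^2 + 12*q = (q - 4)*(q^2 - 3*q) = (q - 4)*(q - 3)*(q)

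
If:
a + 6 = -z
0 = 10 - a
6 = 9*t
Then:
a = 10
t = 2/3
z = -16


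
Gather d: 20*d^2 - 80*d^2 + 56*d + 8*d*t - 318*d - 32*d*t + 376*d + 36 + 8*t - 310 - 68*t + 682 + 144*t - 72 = -60*d^2 + d*(114 - 24*t) + 84*t + 336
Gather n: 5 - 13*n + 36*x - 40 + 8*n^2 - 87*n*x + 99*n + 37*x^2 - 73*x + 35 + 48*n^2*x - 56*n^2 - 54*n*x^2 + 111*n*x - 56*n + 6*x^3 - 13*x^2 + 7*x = n^2*(48*x - 48) + n*(-54*x^2 + 24*x + 30) + 6*x^3 + 24*x^2 - 30*x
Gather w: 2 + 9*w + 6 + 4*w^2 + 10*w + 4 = 4*w^2 + 19*w + 12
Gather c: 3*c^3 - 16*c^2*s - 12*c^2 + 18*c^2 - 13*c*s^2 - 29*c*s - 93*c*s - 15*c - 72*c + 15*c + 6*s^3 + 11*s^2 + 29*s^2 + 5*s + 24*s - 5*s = 3*c^3 + c^2*(6 - 16*s) + c*(-13*s^2 - 122*s - 72) + 6*s^3 + 40*s^2 + 24*s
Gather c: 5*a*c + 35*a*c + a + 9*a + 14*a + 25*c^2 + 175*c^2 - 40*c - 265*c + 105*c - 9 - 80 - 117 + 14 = 24*a + 200*c^2 + c*(40*a - 200) - 192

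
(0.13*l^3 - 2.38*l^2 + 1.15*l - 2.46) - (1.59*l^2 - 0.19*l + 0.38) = 0.13*l^3 - 3.97*l^2 + 1.34*l - 2.84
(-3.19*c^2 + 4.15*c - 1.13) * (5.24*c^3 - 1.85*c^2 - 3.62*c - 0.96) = -16.7156*c^5 + 27.6475*c^4 - 2.0509*c^3 - 9.8701*c^2 + 0.106599999999999*c + 1.0848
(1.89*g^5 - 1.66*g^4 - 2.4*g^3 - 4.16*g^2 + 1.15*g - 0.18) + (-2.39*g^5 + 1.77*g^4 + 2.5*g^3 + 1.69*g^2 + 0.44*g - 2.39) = -0.5*g^5 + 0.11*g^4 + 0.1*g^3 - 2.47*g^2 + 1.59*g - 2.57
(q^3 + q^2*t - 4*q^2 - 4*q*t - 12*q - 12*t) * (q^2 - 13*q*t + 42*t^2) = q^5 - 12*q^4*t - 4*q^4 + 29*q^3*t^2 + 48*q^3*t - 12*q^3 + 42*q^2*t^3 - 116*q^2*t^2 + 144*q^2*t - 168*q*t^3 - 348*q*t^2 - 504*t^3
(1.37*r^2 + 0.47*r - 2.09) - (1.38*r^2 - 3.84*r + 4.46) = -0.00999999999999979*r^2 + 4.31*r - 6.55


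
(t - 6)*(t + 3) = t^2 - 3*t - 18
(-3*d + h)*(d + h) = -3*d^2 - 2*d*h + h^2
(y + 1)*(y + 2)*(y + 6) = y^3 + 9*y^2 + 20*y + 12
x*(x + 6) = x^2 + 6*x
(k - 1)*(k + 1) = k^2 - 1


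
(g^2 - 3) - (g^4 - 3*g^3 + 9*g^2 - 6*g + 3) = -g^4 + 3*g^3 - 8*g^2 + 6*g - 6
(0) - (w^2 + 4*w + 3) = -w^2 - 4*w - 3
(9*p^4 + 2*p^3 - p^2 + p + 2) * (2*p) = 18*p^5 + 4*p^4 - 2*p^3 + 2*p^2 + 4*p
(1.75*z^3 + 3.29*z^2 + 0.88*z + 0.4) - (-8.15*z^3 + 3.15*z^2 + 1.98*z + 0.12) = 9.9*z^3 + 0.14*z^2 - 1.1*z + 0.28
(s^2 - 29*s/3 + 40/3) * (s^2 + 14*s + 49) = s^4 + 13*s^3/3 - 73*s^2 - 287*s + 1960/3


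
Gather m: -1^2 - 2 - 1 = -4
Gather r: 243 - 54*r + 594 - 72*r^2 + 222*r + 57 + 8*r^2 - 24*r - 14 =-64*r^2 + 144*r + 880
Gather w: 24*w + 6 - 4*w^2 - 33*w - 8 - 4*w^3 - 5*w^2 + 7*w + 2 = -4*w^3 - 9*w^2 - 2*w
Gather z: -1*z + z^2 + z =z^2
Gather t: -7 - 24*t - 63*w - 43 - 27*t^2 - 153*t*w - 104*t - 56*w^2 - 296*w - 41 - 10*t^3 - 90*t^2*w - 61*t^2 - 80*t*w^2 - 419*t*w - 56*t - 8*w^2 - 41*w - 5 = -10*t^3 + t^2*(-90*w - 88) + t*(-80*w^2 - 572*w - 184) - 64*w^2 - 400*w - 96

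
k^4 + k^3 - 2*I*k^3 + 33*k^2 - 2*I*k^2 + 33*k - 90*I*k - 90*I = (k + 1)*(k - 5*I)*(k - 3*I)*(k + 6*I)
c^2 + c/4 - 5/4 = (c - 1)*(c + 5/4)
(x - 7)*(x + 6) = x^2 - x - 42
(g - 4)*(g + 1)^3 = g^4 - g^3 - 9*g^2 - 11*g - 4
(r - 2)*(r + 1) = r^2 - r - 2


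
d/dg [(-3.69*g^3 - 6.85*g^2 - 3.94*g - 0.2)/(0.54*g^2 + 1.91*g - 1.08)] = (-1.9926*g^4 - 14.0958*g^3 + 0.999700000000001*g^2 + 15.012*g + 4.6372)/(0.2916*g^4 + 2.0628*g^3 + 2.4817*g^2 - 4.1256*g + 1.1664)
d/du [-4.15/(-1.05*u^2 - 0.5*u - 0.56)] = (-8.715*u - 2.075)/(1.05*u^2 + 0.5*u + 0.56)^2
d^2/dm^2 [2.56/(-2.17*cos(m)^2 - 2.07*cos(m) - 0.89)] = (48.219136*(1 - cos(m)^2)^2 + 34.497792*cos(m)^3 + 15.3024*cos(m)^2 - 73.711872*cos(m) - 60.269568)/(2.17*cos(m)^2 + 2.07*cos(m) + 0.89)^3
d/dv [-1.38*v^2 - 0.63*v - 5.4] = -2.76*v - 0.63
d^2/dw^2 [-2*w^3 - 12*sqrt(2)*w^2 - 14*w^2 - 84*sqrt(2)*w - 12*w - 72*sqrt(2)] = -12*w - 24*sqrt(2) - 28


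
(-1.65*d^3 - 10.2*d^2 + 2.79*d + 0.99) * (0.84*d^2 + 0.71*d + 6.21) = -1.386*d^5 - 9.7395*d^4 - 15.1449*d^3 - 60.5295*d^2 + 18.0288*d + 6.1479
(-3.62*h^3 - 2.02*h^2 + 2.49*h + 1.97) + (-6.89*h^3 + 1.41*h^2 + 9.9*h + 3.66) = -10.51*h^3 - 0.61*h^2 + 12.39*h + 5.63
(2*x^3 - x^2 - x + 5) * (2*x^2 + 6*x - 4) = 4*x^5 + 10*x^4 - 16*x^3 + 8*x^2 + 34*x - 20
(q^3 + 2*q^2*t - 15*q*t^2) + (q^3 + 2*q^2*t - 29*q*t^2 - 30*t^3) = 2*q^3 + 4*q^2*t - 44*q*t^2 - 30*t^3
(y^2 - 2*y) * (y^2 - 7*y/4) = y^4 - 15*y^3/4 + 7*y^2/2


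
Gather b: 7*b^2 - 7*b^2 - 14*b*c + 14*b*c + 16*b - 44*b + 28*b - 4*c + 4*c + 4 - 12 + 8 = 0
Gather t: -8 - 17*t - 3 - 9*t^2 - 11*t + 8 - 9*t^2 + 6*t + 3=-18*t^2 - 22*t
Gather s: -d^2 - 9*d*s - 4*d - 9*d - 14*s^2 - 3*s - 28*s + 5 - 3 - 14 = -d^2 - 13*d - 14*s^2 + s*(-9*d - 31) - 12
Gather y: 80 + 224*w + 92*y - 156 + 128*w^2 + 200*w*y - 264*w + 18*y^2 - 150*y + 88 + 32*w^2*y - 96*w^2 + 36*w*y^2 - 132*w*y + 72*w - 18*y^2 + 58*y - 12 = 32*w^2 + 36*w*y^2 + 32*w + y*(32*w^2 + 68*w)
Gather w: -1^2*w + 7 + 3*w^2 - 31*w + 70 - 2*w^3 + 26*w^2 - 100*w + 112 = -2*w^3 + 29*w^2 - 132*w + 189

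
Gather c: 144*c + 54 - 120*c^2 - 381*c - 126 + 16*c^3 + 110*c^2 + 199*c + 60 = 16*c^3 - 10*c^2 - 38*c - 12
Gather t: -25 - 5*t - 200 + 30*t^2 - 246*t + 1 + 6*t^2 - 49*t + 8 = 36*t^2 - 300*t - 216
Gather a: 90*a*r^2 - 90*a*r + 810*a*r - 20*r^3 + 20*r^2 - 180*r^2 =a*(90*r^2 + 720*r) - 20*r^3 - 160*r^2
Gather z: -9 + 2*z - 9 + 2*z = 4*z - 18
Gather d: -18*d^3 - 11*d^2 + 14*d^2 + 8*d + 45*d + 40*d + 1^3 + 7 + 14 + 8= -18*d^3 + 3*d^2 + 93*d + 30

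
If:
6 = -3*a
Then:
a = -2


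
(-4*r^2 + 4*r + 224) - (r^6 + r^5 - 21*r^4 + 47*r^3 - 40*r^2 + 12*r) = -r^6 - r^5 + 21*r^4 - 47*r^3 + 36*r^2 - 8*r + 224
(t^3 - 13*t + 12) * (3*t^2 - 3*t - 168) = 3*t^5 - 3*t^4 - 207*t^3 + 75*t^2 + 2148*t - 2016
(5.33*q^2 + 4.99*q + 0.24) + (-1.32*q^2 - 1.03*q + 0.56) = 4.01*q^2 + 3.96*q + 0.8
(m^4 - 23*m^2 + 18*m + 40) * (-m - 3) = -m^5 - 3*m^4 + 23*m^3 + 51*m^2 - 94*m - 120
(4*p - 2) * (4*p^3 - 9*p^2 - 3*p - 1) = 16*p^4 - 44*p^3 + 6*p^2 + 2*p + 2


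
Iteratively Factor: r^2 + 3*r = (r)*(r + 3)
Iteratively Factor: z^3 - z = (z + 1)*(z^2 - z) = (z - 1)*(z + 1)*(z)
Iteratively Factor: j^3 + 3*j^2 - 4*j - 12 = (j + 2)*(j^2 + j - 6) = (j - 2)*(j + 2)*(j + 3)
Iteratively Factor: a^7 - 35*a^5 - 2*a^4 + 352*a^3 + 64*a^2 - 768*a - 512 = (a + 1)*(a^6 - a^5 - 34*a^4 + 32*a^3 + 320*a^2 - 256*a - 512) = (a + 1)*(a + 4)*(a^5 - 5*a^4 - 14*a^3 + 88*a^2 - 32*a - 128) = (a + 1)*(a + 4)^2*(a^4 - 9*a^3 + 22*a^2 - 32) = (a - 2)*(a + 1)*(a + 4)^2*(a^3 - 7*a^2 + 8*a + 16) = (a - 2)*(a + 1)^2*(a + 4)^2*(a^2 - 8*a + 16) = (a - 4)*(a - 2)*(a + 1)^2*(a + 4)^2*(a - 4)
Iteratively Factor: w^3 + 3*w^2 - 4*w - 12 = (w + 3)*(w^2 - 4) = (w + 2)*(w + 3)*(w - 2)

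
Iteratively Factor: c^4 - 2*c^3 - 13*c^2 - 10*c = (c)*(c^3 - 2*c^2 - 13*c - 10) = c*(c - 5)*(c^2 + 3*c + 2) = c*(c - 5)*(c + 2)*(c + 1)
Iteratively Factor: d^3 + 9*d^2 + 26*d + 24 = (d + 4)*(d^2 + 5*d + 6) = (d + 3)*(d + 4)*(d + 2)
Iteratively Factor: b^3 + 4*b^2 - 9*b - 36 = (b + 3)*(b^2 + b - 12) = (b - 3)*(b + 3)*(b + 4)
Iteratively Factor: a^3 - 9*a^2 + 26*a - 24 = (a - 2)*(a^2 - 7*a + 12) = (a - 4)*(a - 2)*(a - 3)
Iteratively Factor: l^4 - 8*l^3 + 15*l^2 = (l - 5)*(l^3 - 3*l^2) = (l - 5)*(l - 3)*(l^2) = l*(l - 5)*(l - 3)*(l)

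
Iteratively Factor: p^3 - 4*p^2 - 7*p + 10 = (p - 1)*(p^2 - 3*p - 10) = (p - 5)*(p - 1)*(p + 2)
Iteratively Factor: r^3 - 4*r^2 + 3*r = (r - 3)*(r^2 - r) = (r - 3)*(r - 1)*(r)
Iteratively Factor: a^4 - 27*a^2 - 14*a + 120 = (a + 3)*(a^3 - 3*a^2 - 18*a + 40) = (a - 5)*(a + 3)*(a^2 + 2*a - 8) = (a - 5)*(a - 2)*(a + 3)*(a + 4)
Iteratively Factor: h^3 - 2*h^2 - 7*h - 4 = (h + 1)*(h^2 - 3*h - 4) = (h + 1)^2*(h - 4)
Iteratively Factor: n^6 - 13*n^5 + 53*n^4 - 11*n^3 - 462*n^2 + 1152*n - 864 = (n + 3)*(n^5 - 16*n^4 + 101*n^3 - 314*n^2 + 480*n - 288) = (n - 2)*(n + 3)*(n^4 - 14*n^3 + 73*n^2 - 168*n + 144) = (n - 4)*(n - 2)*(n + 3)*(n^3 - 10*n^2 + 33*n - 36) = (n - 4)*(n - 3)*(n - 2)*(n + 3)*(n^2 - 7*n + 12) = (n - 4)*(n - 3)^2*(n - 2)*(n + 3)*(n - 4)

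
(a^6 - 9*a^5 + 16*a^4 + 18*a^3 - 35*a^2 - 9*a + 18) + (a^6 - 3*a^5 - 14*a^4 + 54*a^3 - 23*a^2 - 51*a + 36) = 2*a^6 - 12*a^5 + 2*a^4 + 72*a^3 - 58*a^2 - 60*a + 54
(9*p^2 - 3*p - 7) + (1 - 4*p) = 9*p^2 - 7*p - 6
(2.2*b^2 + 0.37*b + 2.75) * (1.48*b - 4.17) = 3.256*b^3 - 8.6264*b^2 + 2.5271*b - 11.4675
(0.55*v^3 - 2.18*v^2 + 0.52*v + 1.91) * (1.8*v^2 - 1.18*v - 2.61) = 0.99*v^5 - 4.573*v^4 + 2.0729*v^3 + 8.5142*v^2 - 3.611*v - 4.9851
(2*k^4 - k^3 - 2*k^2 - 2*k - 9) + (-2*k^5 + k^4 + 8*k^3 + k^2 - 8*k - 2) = -2*k^5 + 3*k^4 + 7*k^3 - k^2 - 10*k - 11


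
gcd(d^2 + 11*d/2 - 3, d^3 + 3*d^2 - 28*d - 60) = d + 6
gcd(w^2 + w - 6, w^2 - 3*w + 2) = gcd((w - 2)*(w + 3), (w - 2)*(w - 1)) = w - 2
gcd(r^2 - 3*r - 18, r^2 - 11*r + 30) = r - 6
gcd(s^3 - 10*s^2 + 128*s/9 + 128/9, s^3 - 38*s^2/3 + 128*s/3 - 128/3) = s^2 - 32*s/3 + 64/3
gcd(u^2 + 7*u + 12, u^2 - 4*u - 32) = u + 4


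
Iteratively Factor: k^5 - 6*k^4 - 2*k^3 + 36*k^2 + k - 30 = (k - 3)*(k^4 - 3*k^3 - 11*k^2 + 3*k + 10) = (k - 3)*(k + 2)*(k^3 - 5*k^2 - k + 5) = (k - 3)*(k - 1)*(k + 2)*(k^2 - 4*k - 5) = (k - 3)*(k - 1)*(k + 1)*(k + 2)*(k - 5)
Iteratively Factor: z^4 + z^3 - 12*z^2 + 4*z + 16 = (z + 1)*(z^3 - 12*z + 16) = (z - 2)*(z + 1)*(z^2 + 2*z - 8) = (z - 2)*(z + 1)*(z + 4)*(z - 2)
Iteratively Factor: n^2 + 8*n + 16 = (n + 4)*(n + 4)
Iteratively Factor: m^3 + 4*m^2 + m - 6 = (m - 1)*(m^2 + 5*m + 6) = (m - 1)*(m + 2)*(m + 3)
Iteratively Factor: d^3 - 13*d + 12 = (d - 3)*(d^2 + 3*d - 4) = (d - 3)*(d + 4)*(d - 1)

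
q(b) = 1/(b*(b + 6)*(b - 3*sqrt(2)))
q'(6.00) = -0.00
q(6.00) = 0.01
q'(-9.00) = 0.00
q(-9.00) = 0.00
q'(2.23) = 0.00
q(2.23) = -0.03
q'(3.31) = -0.02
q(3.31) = -0.03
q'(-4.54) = -0.00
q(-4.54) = 0.02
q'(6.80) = 0.00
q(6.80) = 0.00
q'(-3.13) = 0.00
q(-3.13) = 0.02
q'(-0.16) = 1.53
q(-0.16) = 0.24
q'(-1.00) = 0.04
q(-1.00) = 0.04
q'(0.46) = 0.18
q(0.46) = -0.09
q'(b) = -1/(b*(b + 6)*(b - 3*sqrt(2))^2) - 1/(b*(b + 6)^2*(b - 3*sqrt(2))) - 1/(b^2*(b + 6)*(b - 3*sqrt(2)))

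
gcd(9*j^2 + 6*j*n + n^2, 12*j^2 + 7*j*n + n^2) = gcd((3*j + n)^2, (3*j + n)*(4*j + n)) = 3*j + n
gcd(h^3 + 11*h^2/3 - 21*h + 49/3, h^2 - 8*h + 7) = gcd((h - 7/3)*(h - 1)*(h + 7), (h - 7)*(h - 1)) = h - 1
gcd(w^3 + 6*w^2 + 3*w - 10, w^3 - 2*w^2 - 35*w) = w + 5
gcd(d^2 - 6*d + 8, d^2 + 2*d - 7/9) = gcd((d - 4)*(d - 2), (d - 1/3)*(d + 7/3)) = 1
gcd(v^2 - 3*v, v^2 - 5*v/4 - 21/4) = v - 3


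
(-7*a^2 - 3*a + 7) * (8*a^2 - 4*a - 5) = -56*a^4 + 4*a^3 + 103*a^2 - 13*a - 35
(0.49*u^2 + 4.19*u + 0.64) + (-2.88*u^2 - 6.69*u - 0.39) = -2.39*u^2 - 2.5*u + 0.25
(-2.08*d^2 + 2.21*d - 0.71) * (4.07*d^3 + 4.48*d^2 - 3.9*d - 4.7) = -8.4656*d^5 - 0.323700000000001*d^4 + 15.1231*d^3 - 2.0238*d^2 - 7.618*d + 3.337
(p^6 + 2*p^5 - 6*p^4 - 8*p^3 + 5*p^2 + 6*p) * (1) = p^6 + 2*p^5 - 6*p^4 - 8*p^3 + 5*p^2 + 6*p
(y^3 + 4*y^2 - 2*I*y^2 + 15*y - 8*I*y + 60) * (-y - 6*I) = -y^4 - 4*y^3 - 4*I*y^3 - 27*y^2 - 16*I*y^2 - 108*y - 90*I*y - 360*I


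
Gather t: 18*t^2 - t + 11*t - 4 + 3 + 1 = 18*t^2 + 10*t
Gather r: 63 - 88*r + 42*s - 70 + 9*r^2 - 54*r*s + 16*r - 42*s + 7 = 9*r^2 + r*(-54*s - 72)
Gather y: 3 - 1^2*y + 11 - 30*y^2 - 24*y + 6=-30*y^2 - 25*y + 20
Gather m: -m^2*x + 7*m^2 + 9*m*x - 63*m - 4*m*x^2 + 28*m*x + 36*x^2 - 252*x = m^2*(7 - x) + m*(-4*x^2 + 37*x - 63) + 36*x^2 - 252*x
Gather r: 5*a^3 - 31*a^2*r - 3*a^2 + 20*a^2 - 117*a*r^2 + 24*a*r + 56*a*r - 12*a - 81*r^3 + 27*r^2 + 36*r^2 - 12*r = 5*a^3 + 17*a^2 - 12*a - 81*r^3 + r^2*(63 - 117*a) + r*(-31*a^2 + 80*a - 12)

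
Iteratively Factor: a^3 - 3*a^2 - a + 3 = (a - 1)*(a^2 - 2*a - 3) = (a - 1)*(a + 1)*(a - 3)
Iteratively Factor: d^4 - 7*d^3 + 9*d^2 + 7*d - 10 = (d - 2)*(d^3 - 5*d^2 - d + 5) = (d - 2)*(d + 1)*(d^2 - 6*d + 5) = (d - 2)*(d - 1)*(d + 1)*(d - 5)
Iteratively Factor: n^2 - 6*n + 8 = (n - 4)*(n - 2)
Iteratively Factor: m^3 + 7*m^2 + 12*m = (m)*(m^2 + 7*m + 12) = m*(m + 4)*(m + 3)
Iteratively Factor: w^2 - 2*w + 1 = (w - 1)*(w - 1)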